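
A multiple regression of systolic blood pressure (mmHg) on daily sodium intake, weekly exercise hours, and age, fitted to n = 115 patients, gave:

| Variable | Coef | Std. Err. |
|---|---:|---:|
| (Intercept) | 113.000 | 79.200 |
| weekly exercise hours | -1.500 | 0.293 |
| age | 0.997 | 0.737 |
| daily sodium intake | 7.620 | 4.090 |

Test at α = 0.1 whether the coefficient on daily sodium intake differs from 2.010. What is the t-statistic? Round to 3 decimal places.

Read off: b = 7.620, SE = 4.090 for daily sodium intake.
H₀: β₁ = 2.010 vs H₁: β₁ ≠ 2.010.
t = (7.620 − 2.010) / 4.090 = 1.372.
df = n − k − 1 = 115 − 3 − 1 = 111.
Two-sided p ≈ 0.1729, which is ≥ 0.1, so fail to reject H₀.
The data are consistent with a true slope of 2.010 mmHg per unit of daily sodium intake, holding the other predictors fixed.

t = 1.372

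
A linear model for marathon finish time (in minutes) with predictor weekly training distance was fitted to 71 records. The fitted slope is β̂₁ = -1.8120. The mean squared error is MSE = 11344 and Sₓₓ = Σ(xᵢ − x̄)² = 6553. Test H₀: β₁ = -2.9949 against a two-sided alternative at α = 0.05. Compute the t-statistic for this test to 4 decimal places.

SE(β̂₁) = √(MSE/Sₓₓ) = √(11344/6553) = 1.31572.
t = (-1.8120 − (-2.9949)) / 1.31572 = 0.8991.
df = n − 2 = 69.
Two-sided p ≈ 0.3718, which is ≥ 0.05, so fail to reject H₀.
The data are consistent with a true slope of -2.9949 minutes per unit of weekly training distance.

t = 0.8991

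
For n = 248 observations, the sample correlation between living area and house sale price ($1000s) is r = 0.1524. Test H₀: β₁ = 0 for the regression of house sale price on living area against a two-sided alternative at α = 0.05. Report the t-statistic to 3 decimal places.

t = 2.419

t = r·√(n − 2)/√(1 − r²) = 0.1524·√246/√0.976774 = 2.419.
df = n − 2 = 246.
Two-sided p ≈ 0.0163, which is < 0.05, so reject H₀.
There is evidence of a linear association between living area and house sale price.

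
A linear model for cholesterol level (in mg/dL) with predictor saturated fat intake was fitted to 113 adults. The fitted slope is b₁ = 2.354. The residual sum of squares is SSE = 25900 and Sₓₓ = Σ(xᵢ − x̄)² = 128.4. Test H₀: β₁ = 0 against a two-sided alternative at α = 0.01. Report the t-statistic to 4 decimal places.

t = 1.7462

MSE = SSE/(n − 2) = 25900/111 = 233.333.
SE(b₁) = √(MSE/Sₓₓ) = √(233.333/128.4) = 1.34805.
t = 2.354 / 1.34805 = 1.7462.
df = n − 2 = 111.
Two-sided p ≈ 0.0835, which is ≥ 0.01, so fail to reject H₀.
The data do not give significant evidence of an association between saturated fat intake and cholesterol level.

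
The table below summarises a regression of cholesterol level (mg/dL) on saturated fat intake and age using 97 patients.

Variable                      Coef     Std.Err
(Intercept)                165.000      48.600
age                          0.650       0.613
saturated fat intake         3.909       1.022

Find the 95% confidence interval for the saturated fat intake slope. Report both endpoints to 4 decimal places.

Read off: b = 3.909, SE = 1.022 for saturated fat intake.
df = n − k − 1 = 97 − 2 − 1 = 94.
t* = t_{0.025, 94} = 1.985523.
Margin = t* × SE = 1.985523 × 1.022 = 2.029205.
CI: 3.909 ± 2.029205 → (1.8798, 5.9382).

(1.8798, 5.9382)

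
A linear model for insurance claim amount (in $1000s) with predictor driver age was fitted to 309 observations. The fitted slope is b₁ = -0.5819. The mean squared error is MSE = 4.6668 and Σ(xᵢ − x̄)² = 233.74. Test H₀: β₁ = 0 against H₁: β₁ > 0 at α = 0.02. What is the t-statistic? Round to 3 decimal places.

t = -4.118

SE(b₁) = √(MSE/Sₓₓ) = √(4.6668/233.74) = 0.1413.
t = -0.5819 / 0.1413 = -4.118.
df = n − 2 = 307.
One-sided p ≈ 1.0000, which is ≥ 0.02, so fail to reject H₀.
The data do not give significant evidence that the true slope on driver age is positive.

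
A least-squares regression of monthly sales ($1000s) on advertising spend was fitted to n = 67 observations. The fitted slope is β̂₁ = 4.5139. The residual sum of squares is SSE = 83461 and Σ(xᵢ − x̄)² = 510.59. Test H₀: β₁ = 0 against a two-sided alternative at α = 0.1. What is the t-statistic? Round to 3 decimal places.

MSE = SSE/(n − 2) = 83461/65 = 1284.02.
SE(β̂₁) = √(MSE/Sₓₓ) = √(1284.02/510.59) = 1.5858.
t = 4.5139 / 1.5858 = 2.846.
df = n − 2 = 65.
Two-sided p ≈ 0.0059, which is < 0.1, so reject H₀.
There is evidence that advertising spend is associated with monthly sales.

t = 2.846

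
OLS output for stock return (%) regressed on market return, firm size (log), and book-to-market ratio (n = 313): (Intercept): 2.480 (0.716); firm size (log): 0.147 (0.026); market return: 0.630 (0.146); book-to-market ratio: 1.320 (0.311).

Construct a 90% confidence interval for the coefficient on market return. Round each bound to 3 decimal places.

Read off: b = 0.630, SE = 0.146 for market return.
df = n − k − 1 = 313 − 3 − 1 = 309.
t* = t_{0.05, 309} = 1.6498.
Margin = t* × SE = 1.6498 × 0.146 = 0.24087.
CI: 0.630 ± 0.24087 → (0.389, 0.871).

(0.389, 0.871)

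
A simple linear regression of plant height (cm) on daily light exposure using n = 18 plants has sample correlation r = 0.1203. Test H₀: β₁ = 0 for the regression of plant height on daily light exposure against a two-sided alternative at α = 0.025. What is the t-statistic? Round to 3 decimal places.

t = 0.485

t = r·√(n − 2)/√(1 − r²) = 0.1203·√16/√0.985528 = 0.485.
df = n − 2 = 16.
Two-sided p ≈ 0.6344, which is ≥ 0.025, so fail to reject H₀.
The data do not give significant evidence of a linear association between daily light exposure and plant height.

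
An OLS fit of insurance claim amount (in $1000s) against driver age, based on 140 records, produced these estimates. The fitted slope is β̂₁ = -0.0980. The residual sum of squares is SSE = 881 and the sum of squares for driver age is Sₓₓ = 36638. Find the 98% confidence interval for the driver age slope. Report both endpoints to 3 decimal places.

(-0.129, -0.067)

MSE = SSE/(n − 2) = 881/138 = 6.38406.
SE(β̂₁) = √(MSE/Sₓₓ) = √(6.38406/36638) = 0.0132003.
df = n − 2 = 138.
t* = t_{0.01, 138} = 2.353673.
Margin = t* × SE = 2.353673 × 0.0132003 = 0.03107.
CI: -0.0980 ± 0.03107 → (-0.129, -0.067).
With 98% confidence, each one-unit increase in driver age is associated with a change of between -0.129 and -0.067 $1000s in insurance claim amount.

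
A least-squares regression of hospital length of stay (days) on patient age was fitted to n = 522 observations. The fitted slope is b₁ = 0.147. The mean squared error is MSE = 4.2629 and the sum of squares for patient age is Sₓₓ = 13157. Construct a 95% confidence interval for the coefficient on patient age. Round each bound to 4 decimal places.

(0.1116, 0.1824)

SE(b₁) = √(MSE/Sₓₓ) = √(4.2629/13157) = 0.0180001.
df = n − 2 = 520.
t* = t_{0.025, 520} = 1.964537.
Margin = t* × SE = 1.964537 × 0.0180001 = 0.035362.
CI: 0.147 ± 0.035362 → (0.1116, 0.1824).
With 95% confidence, each one-unit increase in patient age is associated with a change of between 0.1116 and 0.1824 days in hospital length of stay.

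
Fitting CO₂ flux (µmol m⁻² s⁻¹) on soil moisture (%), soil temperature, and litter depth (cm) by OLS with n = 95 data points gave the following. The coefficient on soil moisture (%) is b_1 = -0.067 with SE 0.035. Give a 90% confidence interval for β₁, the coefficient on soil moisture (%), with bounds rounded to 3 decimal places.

df = n − k − 1 = 95 − 3 − 1 = 91.
t* = t_{0.05, 91} = 1.661771.
Margin = t* × SE = 1.661771 × 0.035 = 0.05816.
CI: -0.067 ± 0.05816 → (-0.125, -0.009).
With 90% confidence, each one-unit increase in soil moisture (%) is associated with a change of between -0.125 and -0.009 µmol m⁻² s⁻¹ in CO₂ flux, holding the other predictors fixed.

(-0.125, -0.009)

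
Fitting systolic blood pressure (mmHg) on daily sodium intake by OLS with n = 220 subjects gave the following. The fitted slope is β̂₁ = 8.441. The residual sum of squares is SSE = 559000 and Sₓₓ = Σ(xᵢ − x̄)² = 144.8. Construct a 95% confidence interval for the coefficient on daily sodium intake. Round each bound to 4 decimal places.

(0.1471, 16.7349)

MSE = SSE/(n − 2) = 559000/218 = 2564.22.
SE(β̂₁) = √(MSE/Sₓₓ) = √(2564.22/144.8) = 4.20817.
df = n − 2 = 218.
t* = t_{0.025, 218} = 1.970906.
Margin = t* × SE = 1.970906 × 4.20817 = 8.293908.
CI: 8.441 ± 8.293908 → (0.1471, 16.7349).
With 95% confidence, each one-unit increase in daily sodium intake is associated with a change of between 0.1471 and 16.7349 mmHg in systolic blood pressure.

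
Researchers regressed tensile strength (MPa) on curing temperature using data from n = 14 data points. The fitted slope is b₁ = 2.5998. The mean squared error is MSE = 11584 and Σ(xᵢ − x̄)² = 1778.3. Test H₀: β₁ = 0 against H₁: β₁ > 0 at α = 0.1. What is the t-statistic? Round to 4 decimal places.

SE(b₁) = √(MSE/Sₓₓ) = √(11584/1778.3) = 2.55227.
t = 2.5998 / 2.55227 = 1.0186.
df = n − 2 = 12.
One-sided p ≈ 0.1642, which is ≥ 0.1, so fail to reject H₀.
The data do not give significant evidence that the true slope on curing temperature is positive.

t = 1.0186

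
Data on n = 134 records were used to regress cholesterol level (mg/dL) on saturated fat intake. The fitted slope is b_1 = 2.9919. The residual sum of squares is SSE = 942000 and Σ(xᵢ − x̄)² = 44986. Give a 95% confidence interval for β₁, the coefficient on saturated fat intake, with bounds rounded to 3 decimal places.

MSE = SSE/(n − 2) = 942000/132 = 7136.36.
SE(b_1) = √(MSE/Sₓₓ) = √(7136.36/44986) = 0.39829.
df = n − 2 = 132.
t* = t_{0.025, 132} = 1.978099.
Margin = t* × SE = 1.978099 × 0.39829 = 0.78786.
CI: 2.9919 ± 0.78786 → (2.204, 3.780).
With 95% confidence, each one-unit increase in saturated fat intake is associated with a change of between 2.204 and 3.780 mg/dL in cholesterol level.

(2.204, 3.780)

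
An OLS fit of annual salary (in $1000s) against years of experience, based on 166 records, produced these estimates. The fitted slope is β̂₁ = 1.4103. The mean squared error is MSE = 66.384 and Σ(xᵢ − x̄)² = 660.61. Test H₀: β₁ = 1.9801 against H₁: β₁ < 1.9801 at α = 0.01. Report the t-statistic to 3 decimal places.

t = -1.797

SE(β̂₁) = √(MSE/Sₓₓ) = √(66.384/660.61) = 0.317.
t = (1.4103 − 1.9801) / 0.317 = -1.797.
df = n − 2 = 164.
One-sided p ≈ 0.0370, which is ≥ 0.01, so fail to reject H₀.
The data do not give significant evidence that the true slope on years of experience is below 1.9801 $1000s per unit.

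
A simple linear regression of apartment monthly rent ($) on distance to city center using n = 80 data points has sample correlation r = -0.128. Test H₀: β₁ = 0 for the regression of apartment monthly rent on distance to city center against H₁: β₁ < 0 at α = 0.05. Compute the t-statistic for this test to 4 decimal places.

t = -1.1398

t = r·√(n − 2)/√(1 − r²) = -0.128·√78/√0.983616 = -1.1398.
df = n − 2 = 78.
One-sided p ≈ 0.1289, which is ≥ 0.05, so fail to reject H₀.
The data do not give significant evidence of a linear association between distance to city center and apartment monthly rent.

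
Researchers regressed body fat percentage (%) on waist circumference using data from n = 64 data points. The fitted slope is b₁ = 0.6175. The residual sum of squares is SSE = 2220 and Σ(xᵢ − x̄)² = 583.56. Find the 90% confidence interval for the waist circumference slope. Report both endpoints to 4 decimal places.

(0.2039, 1.0311)

MSE = SSE/(n − 2) = 2220/62 = 35.8065.
SE(b₁) = √(MSE/Sₓₓ) = √(35.8065/583.56) = 0.247707.
df = n − 2 = 62.
t* = t_{0.05, 62} = 1.669804.
Margin = t* × SE = 1.669804 × 0.247707 = 0.413622.
CI: 0.6175 ± 0.413622 → (0.2039, 1.0311).
With 90% confidence, each one-unit increase in waist circumference is associated with a change of between 0.2039 and 1.0311 % in body fat percentage.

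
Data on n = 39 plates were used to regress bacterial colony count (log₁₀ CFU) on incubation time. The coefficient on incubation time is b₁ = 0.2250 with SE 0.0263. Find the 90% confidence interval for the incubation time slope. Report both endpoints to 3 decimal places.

df = n − 2 = 39 − 2 = 37.
t* = t_{0.05, 37} = 1.687094.
Margin = t* × SE = 1.687094 × 0.0263 = 0.04437.
CI: 0.2250 ± 0.04437 → (0.181, 0.269).
With 90% confidence, each one-unit increase in incubation time is associated with a change of between 0.181 and 0.269 log₁₀ CFU in bacterial colony count.

(0.181, 0.269)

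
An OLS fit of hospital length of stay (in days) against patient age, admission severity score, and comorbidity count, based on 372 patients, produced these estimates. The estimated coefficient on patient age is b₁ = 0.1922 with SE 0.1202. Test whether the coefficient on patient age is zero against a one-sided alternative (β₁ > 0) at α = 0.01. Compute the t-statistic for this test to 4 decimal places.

H₀: β₁ = 0 vs H₁: β₁ > 0.
t = (b₁ − β₁⁰)/SE = 0.1922 / 0.1202 = 1.5990.
df = n − k − 1 = 372 − 3 − 1 = 368.
One-sided p ≈ 0.0553, which is ≥ 0.01, so fail to reject H₀.
The data do not give significant evidence that the true slope on patient age is positive, holding the other predictors fixed.

t = 1.5990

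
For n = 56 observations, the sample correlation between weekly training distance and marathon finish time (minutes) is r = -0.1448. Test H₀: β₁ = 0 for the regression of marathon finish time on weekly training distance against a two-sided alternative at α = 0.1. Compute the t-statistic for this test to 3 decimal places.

t = r·√(n − 2)/√(1 − r²) = -0.1448·√54/√0.979033 = -1.075.
df = n − 2 = 54.
Two-sided p ≈ 0.2870, which is ≥ 0.1, so fail to reject H₀.
The data do not give significant evidence of a linear association between weekly training distance and marathon finish time.

t = -1.075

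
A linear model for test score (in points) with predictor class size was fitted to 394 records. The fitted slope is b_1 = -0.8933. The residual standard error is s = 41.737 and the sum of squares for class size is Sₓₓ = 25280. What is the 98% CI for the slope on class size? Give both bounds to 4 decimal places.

SE(b_1) = s/√Sₓₓ = 41.737/√25280 = 0.262502.
df = n − 2 = 392.
t* = t_{0.01, 392} = 2.335898.
Margin = t* × SE = 2.335898 × 0.262502 = 0.613178.
CI: -0.8933 ± 0.613178 → (-1.5065, -0.2801).
With 98% confidence, each one-unit increase in class size is associated with a change of between -1.5065 and -0.2801 points in test score.

(-1.5065, -0.2801)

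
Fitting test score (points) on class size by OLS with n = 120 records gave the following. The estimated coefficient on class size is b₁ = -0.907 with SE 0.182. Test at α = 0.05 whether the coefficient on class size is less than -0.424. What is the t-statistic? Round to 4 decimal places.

H₀: β₁ = -0.424 vs H₁: β₁ < -0.424.
t = (b₁ − β₁⁰)/SE = (-0.907 − (-0.424)) / 0.182 = -2.6538.
df = n − 2 = 120 − 2 = 118.
One-sided p ≈ 0.0045, which is < 0.05, so reject H₀.
There is evidence that the true slope on class size is below -0.424 points per unit.

t = -2.6538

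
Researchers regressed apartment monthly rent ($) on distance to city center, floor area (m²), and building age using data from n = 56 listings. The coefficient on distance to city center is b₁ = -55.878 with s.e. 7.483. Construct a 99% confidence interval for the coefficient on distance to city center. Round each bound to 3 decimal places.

(-75.886, -35.870)

df = n − k − 1 = 56 − 3 − 1 = 52.
t* = t_{0.005, 52} = 2.673734.
Margin = t* × SE = 2.673734 × 7.483 = 20.00755.
CI: -55.878 ± 20.00755 → (-75.886, -35.870).
With 99% confidence, each one-unit increase in distance to city center is associated with a change of between -75.886 and -35.870 $ in apartment monthly rent, holding the other predictors fixed.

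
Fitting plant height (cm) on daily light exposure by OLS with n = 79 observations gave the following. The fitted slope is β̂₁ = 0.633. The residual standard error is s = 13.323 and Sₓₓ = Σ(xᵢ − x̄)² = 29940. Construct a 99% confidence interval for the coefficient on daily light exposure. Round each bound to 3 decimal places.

(0.430, 0.836)

SE(β̂₁) = s/√Sₓₓ = 13.323/√29940 = 0.0769974.
df = n − 2 = 77.
t* = t_{0.005, 77} = 2.641198.
Margin = t* × SE = 2.641198 × 0.0769974 = 0.20337.
CI: 0.633 ± 0.20337 → (0.430, 0.836).
With 99% confidence, each one-unit increase in daily light exposure is associated with a change of between 0.430 and 0.836 cm in plant height.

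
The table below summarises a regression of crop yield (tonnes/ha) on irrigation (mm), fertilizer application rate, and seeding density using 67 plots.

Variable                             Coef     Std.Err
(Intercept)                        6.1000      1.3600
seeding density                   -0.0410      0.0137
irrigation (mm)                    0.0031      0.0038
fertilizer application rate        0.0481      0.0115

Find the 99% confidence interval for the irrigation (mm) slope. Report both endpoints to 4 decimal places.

(-0.0070, 0.0132)

Read off: b = 0.0031, SE = 0.0038 for irrigation (mm).
df = n − k − 1 = 67 − 3 − 1 = 63.
t* = t_{0.005, 63} = 2.656145.
Margin = t* × SE = 2.656145 × 0.0038 = 0.010093.
CI: 0.0031 ± 0.010093 → (-0.0070, 0.0132).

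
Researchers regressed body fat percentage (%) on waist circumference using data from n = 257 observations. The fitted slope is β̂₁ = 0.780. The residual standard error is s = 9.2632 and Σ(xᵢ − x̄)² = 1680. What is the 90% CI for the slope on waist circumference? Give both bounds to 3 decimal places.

(0.407, 1.153)

SE(β̂₁) = s/√Sₓₓ = 9.2632/√1680 = 0.225999.
df = n − 2 = 255.
t* = t_{0.05, 255} = 1.650851.
Margin = t* × SE = 1.650851 × 0.225999 = 0.37309.
CI: 0.780 ± 0.37309 → (0.407, 1.153).
With 90% confidence, each one-unit increase in waist circumference is associated with a change of between 0.407 and 1.153 % in body fat percentage.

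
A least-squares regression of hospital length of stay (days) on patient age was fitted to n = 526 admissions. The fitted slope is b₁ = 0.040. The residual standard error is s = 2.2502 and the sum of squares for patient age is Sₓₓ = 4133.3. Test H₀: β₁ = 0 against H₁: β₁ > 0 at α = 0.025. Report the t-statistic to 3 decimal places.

SE(b₁) = s/√Sₓₓ = 2.2502/√4133.3 = 0.0350004.
t = 0.040 / 0.0350004 = 1.143.
df = n − 2 = 524.
One-sided p ≈ 0.1268, which is ≥ 0.025, so fail to reject H₀.
The data do not give significant evidence that the true slope on patient age is positive.

t = 1.143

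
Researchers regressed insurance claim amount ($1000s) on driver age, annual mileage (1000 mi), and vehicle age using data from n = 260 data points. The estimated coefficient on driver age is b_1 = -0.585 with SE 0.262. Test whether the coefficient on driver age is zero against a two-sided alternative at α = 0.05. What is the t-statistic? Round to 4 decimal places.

H₀: β₁ = 0 vs H₁: β₁ ≠ 0.
t = (b_1 − β₁⁰)/SE = -0.585 / 0.262 = -2.2328.
df = n − k − 1 = 260 − 3 − 1 = 256.
Two-sided p ≈ 0.0264, which is < 0.05, so reject H₀.
There is evidence that driver age is associated with insurance claim amount, holding the other predictors fixed.

t = -2.2328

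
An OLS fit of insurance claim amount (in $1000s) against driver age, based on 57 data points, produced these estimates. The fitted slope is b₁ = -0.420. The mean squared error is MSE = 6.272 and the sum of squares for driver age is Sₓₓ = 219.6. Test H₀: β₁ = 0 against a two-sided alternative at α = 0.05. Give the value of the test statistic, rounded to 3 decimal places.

t = -2.485

SE(b₁) = √(MSE/Sₓₓ) = √(6.272/219.6) = 0.169.
t = -0.420 / 0.169 = -2.485.
df = n − 2 = 55.
Two-sided p ≈ 0.0160, which is < 0.05, so reject H₀.
There is evidence that driver age is associated with insurance claim amount.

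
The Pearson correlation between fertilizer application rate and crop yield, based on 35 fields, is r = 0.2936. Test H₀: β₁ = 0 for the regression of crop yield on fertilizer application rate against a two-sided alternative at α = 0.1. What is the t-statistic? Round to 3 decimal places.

t = r·√(n − 2)/√(1 − r²) = 0.2936·√33/√0.913799 = 1.764.
df = n − 2 = 33.
Two-sided p ≈ 0.0869, which is < 0.1, so reject H₀.
There is evidence of a linear association between fertilizer application rate and crop yield.

t = 1.764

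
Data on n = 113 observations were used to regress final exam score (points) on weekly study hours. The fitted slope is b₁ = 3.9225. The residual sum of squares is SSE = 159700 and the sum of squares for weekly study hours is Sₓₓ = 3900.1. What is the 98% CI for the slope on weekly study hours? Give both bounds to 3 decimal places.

MSE = SSE/(n − 2) = 159700/111 = 1438.74.
SE(b₁) = √(MSE/Sₓₓ) = √(1438.74/3900.1) = 0.60737.
df = n − 2 = 111.
t* = t_{0.01, 111} = 2.360412.
Margin = t* × SE = 2.360412 × 0.60737 = 1.43364.
CI: 3.9225 ± 1.43364 → (2.489, 5.356).
With 98% confidence, each one-unit increase in weekly study hours is associated with a change of between 2.489 and 5.356 points in final exam score.

(2.489, 5.356)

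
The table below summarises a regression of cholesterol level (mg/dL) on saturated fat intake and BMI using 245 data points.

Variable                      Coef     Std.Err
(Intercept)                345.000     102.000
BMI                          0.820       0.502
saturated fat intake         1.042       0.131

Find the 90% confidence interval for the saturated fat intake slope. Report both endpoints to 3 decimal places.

Read off: b = 1.042, SE = 0.131 for saturated fat intake.
df = n − k − 1 = 245 − 2 − 1 = 242.
t* = t_{0.05, 242} = 1.651175.
Margin = t* × SE = 1.651175 × 0.131 = 0.21630.
CI: 1.042 ± 0.21630 → (0.826, 1.258).

(0.826, 1.258)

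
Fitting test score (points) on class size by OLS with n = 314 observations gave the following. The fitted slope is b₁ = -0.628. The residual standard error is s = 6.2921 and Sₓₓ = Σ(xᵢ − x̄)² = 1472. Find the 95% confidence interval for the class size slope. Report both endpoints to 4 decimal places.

(-0.9507, -0.3053)

SE(b₁) = s/√Sₓₓ = 6.2921/√1472 = 0.163999.
df = n − 2 = 312.
t* = t_{0.025, 312} = 1.967596.
Margin = t* × SE = 1.967596 × 0.163999 = 0.322684.
CI: -0.628 ± 0.322684 → (-0.9507, -0.3053).
With 95% confidence, each one-unit increase in class size is associated with a change of between -0.9507 and -0.3053 points in test score.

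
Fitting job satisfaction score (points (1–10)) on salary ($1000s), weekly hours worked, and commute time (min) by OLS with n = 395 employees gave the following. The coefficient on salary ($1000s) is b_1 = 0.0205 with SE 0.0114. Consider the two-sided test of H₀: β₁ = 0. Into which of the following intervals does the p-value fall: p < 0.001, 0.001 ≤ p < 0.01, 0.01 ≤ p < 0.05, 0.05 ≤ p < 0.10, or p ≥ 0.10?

0.05 ≤ p < 0.10

t = 0.0205 / 0.0114 = 1.798.
df = n − k − 1 = 395 − 3 − 1 = 391.
Two-sided p = 2·P(T_{391} > |t|) ≈ 0.0729.
So 0.05 ≤ p < 0.10.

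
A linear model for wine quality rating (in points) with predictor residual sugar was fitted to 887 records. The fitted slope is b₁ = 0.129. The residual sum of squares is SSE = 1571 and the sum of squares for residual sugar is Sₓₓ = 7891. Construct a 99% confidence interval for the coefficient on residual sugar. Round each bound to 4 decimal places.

(0.0903, 0.1677)

MSE = SSE/(n − 2) = 1571/885 = 1.77514.
SE(b₁) = √(MSE/Sₓₓ) = √(1.77514/7891) = 0.0149986.
df = n − 2 = 885.
t* = t_{0.005, 885} = 2.581396.
Margin = t* × SE = 2.581396 × 0.0149986 = 0.038717.
CI: 0.129 ± 0.038717 → (0.0903, 0.1677).
With 99% confidence, each one-unit increase in residual sugar is associated with a change of between 0.0903 and 0.1677 points in wine quality rating.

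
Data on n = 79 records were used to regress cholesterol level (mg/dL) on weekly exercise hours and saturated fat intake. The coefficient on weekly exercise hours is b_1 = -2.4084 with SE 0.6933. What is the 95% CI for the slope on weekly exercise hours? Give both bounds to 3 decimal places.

(-3.789, -1.028)

df = n − k − 1 = 79 − 2 − 1 = 76.
t* = t_{0.025, 76} = 1.991673.
Margin = t* × SE = 1.991673 × 0.6933 = 1.38083.
CI: -2.4084 ± 1.38083 → (-3.789, -1.028).
With 95% confidence, each one-unit increase in weekly exercise hours is associated with a change of between -3.789 and -1.028 mg/dL in cholesterol level, holding the other predictors fixed.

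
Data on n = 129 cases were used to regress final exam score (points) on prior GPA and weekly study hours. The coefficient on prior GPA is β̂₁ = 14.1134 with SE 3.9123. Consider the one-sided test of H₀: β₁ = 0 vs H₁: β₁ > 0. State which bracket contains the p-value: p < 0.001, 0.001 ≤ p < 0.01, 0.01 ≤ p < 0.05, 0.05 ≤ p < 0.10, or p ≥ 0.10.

t = 14.1134 / 3.9123 = 3.607.
df = n − k − 1 = 129 − 2 − 1 = 126.
One-sided p = P(T_{126} > t) ≈ 0.0002.
So p < 0.001.

p < 0.001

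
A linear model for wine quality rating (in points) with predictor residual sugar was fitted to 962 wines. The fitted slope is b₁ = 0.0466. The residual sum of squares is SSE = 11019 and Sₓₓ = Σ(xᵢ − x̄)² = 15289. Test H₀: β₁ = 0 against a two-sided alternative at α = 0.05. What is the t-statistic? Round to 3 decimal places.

MSE = SSE/(n − 2) = 11019/960 = 11.4781.
SE(b₁) = √(MSE/Sₓₓ) = √(11.4781/15289) = 0.0273997.
t = 0.0466 / 0.0273997 = 1.701.
df = n − 2 = 960.
Two-sided p ≈ 0.0893, which is ≥ 0.05, so fail to reject H₀.
The data do not give significant evidence of an association between residual sugar and wine quality rating.

t = 1.701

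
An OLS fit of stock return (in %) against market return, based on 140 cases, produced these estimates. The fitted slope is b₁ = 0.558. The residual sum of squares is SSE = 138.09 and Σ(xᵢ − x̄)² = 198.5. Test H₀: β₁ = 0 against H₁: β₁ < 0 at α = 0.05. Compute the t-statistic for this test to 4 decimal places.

t = 7.8591

MSE = SSE/(n − 2) = 138.09/138 = 1.00065.
SE(b₁) = √(MSE/Sₓₓ) = √(1.00065/198.5) = 0.0710005.
t = 0.558 / 0.0710005 = 7.8591.
df = n − 2 = 138.
One-sided p ≈ 1.0000, which is ≥ 0.05, so fail to reject H₀.
The data do not give significant evidence that the true slope on market return is negative.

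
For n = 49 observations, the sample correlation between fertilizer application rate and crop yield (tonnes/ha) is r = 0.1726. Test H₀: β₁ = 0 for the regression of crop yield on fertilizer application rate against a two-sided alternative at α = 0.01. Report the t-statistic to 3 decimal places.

t = r·√(n − 2)/√(1 − r²) = 0.1726·√47/√0.970209 = 1.201.
df = n − 2 = 47.
Two-sided p ≈ 0.2356, which is ≥ 0.01, so fail to reject H₀.
The data do not give significant evidence of a linear association between fertilizer application rate and crop yield.

t = 1.201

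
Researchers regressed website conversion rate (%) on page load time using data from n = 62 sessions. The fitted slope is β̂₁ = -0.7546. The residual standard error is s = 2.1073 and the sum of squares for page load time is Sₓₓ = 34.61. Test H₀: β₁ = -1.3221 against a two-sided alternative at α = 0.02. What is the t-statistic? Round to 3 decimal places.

SE(β̂₁) = s/√Sₓₓ = 2.1073/√34.61 = 0.3582.
t = (-0.7546 − (-1.3221)) / 0.3582 = 1.584.
df = n − 2 = 60.
Two-sided p ≈ 0.1184, which is ≥ 0.02, so fail to reject H₀.
The data are consistent with a true slope of -1.3221 % per unit of page load time.

t = 1.584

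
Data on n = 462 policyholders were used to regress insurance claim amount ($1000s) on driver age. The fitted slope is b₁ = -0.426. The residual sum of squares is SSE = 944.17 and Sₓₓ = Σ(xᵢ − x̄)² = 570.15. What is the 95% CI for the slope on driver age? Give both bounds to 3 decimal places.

(-0.544, -0.308)

MSE = SSE/(n − 2) = 944.17/460 = 2.05254.
SE(b₁) = √(MSE/Sₓₓ) = √(2.05254/570.15) = 0.0600001.
df = n − 2 = 460.
t* = t_{0.025, 460} = 1.965134.
Margin = t* × SE = 1.965134 × 0.0600001 = 0.11791.
CI: -0.426 ± 0.11791 → (-0.544, -0.308).
With 95% confidence, each one-unit increase in driver age is associated with a change of between -0.544 and -0.308 $1000s in insurance claim amount.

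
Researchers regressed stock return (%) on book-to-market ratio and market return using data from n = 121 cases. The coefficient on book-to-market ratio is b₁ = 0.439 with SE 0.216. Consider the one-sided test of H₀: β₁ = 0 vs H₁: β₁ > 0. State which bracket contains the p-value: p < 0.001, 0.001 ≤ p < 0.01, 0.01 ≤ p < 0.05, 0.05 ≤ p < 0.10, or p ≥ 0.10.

0.01 ≤ p < 0.05

t = 0.439 / 0.216 = 2.032.
df = n − k − 1 = 121 − 2 − 1 = 118.
One-sided p = P(T_{118} > t) ≈ 0.0222.
So 0.01 ≤ p < 0.05.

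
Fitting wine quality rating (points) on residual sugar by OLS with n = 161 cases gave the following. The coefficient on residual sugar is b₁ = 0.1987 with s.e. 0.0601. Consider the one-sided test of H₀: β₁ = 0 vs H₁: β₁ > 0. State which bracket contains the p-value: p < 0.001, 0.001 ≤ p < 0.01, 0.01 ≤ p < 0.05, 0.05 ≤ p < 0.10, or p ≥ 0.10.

t = 0.1987 / 0.0601 = 3.306.
df = n − 2 = 161 − 2 = 159.
One-sided p = P(T_{159} > t) ≈ 0.0006.
So p < 0.001.

p < 0.001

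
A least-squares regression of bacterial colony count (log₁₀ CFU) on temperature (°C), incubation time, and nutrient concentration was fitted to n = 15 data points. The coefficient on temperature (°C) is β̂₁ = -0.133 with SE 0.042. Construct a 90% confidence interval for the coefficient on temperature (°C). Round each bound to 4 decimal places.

df = n − k − 1 = 15 − 3 − 1 = 11.
t* = t_{0.05, 11} = 1.795885.
Margin = t* × SE = 1.795885 × 0.042 = 0.075427.
CI: -0.133 ± 0.075427 → (-0.2084, -0.0576).
With 90% confidence, each one-unit increase in temperature (°C) is associated with a change of between -0.2084 and -0.0576 log₁₀ CFU in bacterial colony count, holding the other predictors fixed.

(-0.2084, -0.0576)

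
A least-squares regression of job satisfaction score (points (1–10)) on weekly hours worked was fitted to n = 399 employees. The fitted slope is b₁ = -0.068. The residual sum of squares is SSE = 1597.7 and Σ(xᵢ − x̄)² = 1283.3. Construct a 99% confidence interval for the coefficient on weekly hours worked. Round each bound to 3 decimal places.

MSE = SSE/(n − 2) = 1597.7/397 = 4.02443.
SE(b₁) = √(MSE/Sₓₓ) = √(4.02443/1283.3) = 0.056.
df = n − 2 = 397.
t* = t_{0.005, 397} = 2.58827.
Margin = t* × SE = 2.58827 × 0.056 = 0.14494.
CI: -0.068 ± 0.14494 → (-0.213, 0.077).
With 99% confidence, each one-unit increase in weekly hours worked is associated with a change of between -0.213 and 0.077 points (1–10) in job satisfaction score.

(-0.213, 0.077)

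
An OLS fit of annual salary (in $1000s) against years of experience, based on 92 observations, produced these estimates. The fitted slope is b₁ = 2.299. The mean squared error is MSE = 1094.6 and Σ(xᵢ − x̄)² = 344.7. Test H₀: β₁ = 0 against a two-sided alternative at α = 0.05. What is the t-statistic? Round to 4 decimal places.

t = 1.2901

SE(b₁) = √(MSE/Sₓₓ) = √(1094.6/344.7) = 1.782.
t = 2.299 / 1.782 = 1.2901.
df = n − 2 = 90.
Two-sided p ≈ 0.2003, which is ≥ 0.05, so fail to reject H₀.
The data do not give significant evidence of an association between years of experience and annual salary.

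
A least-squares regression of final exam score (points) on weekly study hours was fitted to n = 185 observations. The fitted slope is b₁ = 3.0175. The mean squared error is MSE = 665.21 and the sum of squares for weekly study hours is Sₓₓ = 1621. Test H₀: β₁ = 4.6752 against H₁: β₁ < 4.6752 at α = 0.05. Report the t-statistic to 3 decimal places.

t = -2.588

SE(b₁) = √(MSE/Sₓₓ) = √(665.21/1621) = 0.640601.
t = (3.0175 − 4.6752) / 0.640601 = -2.588.
df = n − 2 = 183.
One-sided p ≈ 0.0052, which is < 0.05, so reject H₀.
There is evidence that the true slope on weekly study hours is below 4.6752 points per unit.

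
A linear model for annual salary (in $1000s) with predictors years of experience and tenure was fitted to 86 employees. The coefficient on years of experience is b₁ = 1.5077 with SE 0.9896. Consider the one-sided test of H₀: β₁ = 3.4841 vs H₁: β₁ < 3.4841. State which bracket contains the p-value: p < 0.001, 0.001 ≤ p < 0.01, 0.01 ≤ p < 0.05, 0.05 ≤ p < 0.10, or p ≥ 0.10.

0.01 ≤ p < 0.05

t = (1.5077 − 3.4841) / 0.9896 = -1.997.
df = n − k − 1 = 86 − 2 − 1 = 83.
One-sided p = P(T_{83} < t) ≈ 0.0245.
So 0.01 ≤ p < 0.05.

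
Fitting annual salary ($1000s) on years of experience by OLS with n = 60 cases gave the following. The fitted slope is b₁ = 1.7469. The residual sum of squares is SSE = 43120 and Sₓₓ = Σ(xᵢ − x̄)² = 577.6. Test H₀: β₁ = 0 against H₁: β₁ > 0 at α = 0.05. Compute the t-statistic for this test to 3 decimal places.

t = 1.540

MSE = SSE/(n − 2) = 43120/58 = 743.448.
SE(b₁) = √(MSE/Sₓₓ) = √(743.448/577.6) = 1.13452.
t = 1.7469 / 1.13452 = 1.540.
df = n − 2 = 58.
One-sided p ≈ 0.0645, which is ≥ 0.05, so fail to reject H₀.
The data do not give significant evidence that the true slope on years of experience is positive.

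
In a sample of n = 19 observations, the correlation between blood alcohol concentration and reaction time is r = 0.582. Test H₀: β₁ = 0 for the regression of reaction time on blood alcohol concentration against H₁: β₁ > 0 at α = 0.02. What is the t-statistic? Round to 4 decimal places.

t = 2.9509

t = r·√(n − 2)/√(1 − r²) = 0.582·√17/√0.661276 = 2.9509.
df = n − 2 = 17.
One-sided p ≈ 0.0045, which is < 0.02, so reject H₀.
There is evidence of a linear association between blood alcohol concentration and reaction time.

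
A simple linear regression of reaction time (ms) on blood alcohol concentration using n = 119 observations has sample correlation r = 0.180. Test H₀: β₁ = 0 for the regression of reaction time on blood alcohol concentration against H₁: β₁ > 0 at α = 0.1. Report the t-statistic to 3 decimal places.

t = r·√(n − 2)/√(1 − r²) = 0.180·√117/√0.9676 = 1.979.
df = n − 2 = 117.
One-sided p ≈ 0.0251, which is < 0.1, so reject H₀.
There is evidence of a linear association between blood alcohol concentration and reaction time.

t = 1.979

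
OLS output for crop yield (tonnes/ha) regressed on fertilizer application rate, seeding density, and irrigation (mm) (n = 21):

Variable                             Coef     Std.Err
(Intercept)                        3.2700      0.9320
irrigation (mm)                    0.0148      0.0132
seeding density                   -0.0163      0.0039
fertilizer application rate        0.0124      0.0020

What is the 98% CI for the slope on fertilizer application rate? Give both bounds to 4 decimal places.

(0.0073, 0.0175)

Read off: b = 0.0124, SE = 0.0020 for fertilizer application rate.
df = n − k − 1 = 21 − 3 − 1 = 17.
t* = t_{0.01, 17} = 2.566934.
Margin = t* × SE = 2.566934 × 0.0020 = 0.005134.
CI: 0.0124 ± 0.005134 → (0.0073, 0.0175).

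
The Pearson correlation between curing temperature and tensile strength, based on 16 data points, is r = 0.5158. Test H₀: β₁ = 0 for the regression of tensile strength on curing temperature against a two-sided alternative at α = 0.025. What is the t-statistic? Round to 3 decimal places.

t = r·√(n − 2)/√(1 − r²) = 0.5158·√14/√0.73395 = 2.253.
df = n − 2 = 14.
Two-sided p ≈ 0.0408, which is ≥ 0.025, so fail to reject H₀.
The data do not give significant evidence of a linear association between curing temperature and tensile strength.

t = 2.253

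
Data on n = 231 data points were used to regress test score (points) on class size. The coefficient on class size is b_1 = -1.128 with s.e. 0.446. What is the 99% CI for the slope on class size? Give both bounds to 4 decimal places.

(-2.2865, 0.0305)

df = n − 2 = 231 − 2 = 229.
t* = t_{0.005, 229} = 2.597468.
Margin = t* × SE = 2.597468 × 0.446 = 1.158471.
CI: -1.128 ± 1.158471 → (-2.2865, 0.0305).
With 99% confidence, each one-unit increase in class size is associated with a change of between -2.2865 and 0.0305 points in test score.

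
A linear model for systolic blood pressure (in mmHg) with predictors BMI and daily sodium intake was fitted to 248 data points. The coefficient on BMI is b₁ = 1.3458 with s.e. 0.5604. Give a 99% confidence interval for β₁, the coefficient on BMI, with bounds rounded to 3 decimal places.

(-0.109, 2.801)

df = n − k − 1 = 248 − 2 − 1 = 245.
t* = t_{0.005, 245} = 2.596045.
Margin = t* × SE = 2.596045 × 0.5604 = 1.45482.
CI: 1.3458 ± 1.45482 → (-0.109, 2.801).
With 99% confidence, each one-unit increase in BMI is associated with a change of between -0.109 and 2.801 mmHg in systolic blood pressure, holding the other predictors fixed.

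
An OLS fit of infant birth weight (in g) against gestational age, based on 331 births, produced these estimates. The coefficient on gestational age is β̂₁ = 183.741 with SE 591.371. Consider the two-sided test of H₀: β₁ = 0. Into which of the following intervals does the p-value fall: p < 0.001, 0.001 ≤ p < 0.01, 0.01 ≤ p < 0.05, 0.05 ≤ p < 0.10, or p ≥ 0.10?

p ≥ 0.10

t = 183.741 / 591.371 = 0.311.
df = n − 2 = 331 − 2 = 329.
Two-sided p = 2·P(T_{329} > |t|) ≈ 0.7562.
So p ≥ 0.10.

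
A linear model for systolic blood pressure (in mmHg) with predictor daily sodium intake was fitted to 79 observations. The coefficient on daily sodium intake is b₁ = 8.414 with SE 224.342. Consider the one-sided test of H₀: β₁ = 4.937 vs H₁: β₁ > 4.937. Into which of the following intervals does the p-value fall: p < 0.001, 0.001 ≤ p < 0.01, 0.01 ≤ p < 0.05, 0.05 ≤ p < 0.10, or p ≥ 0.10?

t = (8.414 − 4.937) / 224.342 = 0.015.
df = n − 2 = 79 − 2 = 77.
One-sided p = P(T_{77} > t) ≈ 0.4938.
So p ≥ 0.10.

p ≥ 0.10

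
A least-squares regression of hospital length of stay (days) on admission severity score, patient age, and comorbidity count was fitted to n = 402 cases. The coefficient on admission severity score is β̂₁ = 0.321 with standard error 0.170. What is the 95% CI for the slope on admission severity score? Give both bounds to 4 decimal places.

(-0.0132, 0.6552)

df = n − k − 1 = 402 − 3 − 1 = 398.
t* = t_{0.025, 398} = 1.965942.
Margin = t* × SE = 1.965942 × 0.170 = 0.334210.
CI: 0.321 ± 0.334210 → (-0.0132, 0.6552).
With 95% confidence, each one-unit increase in admission severity score is associated with a change of between -0.0132 and 0.6552 days in hospital length of stay, holding the other predictors fixed.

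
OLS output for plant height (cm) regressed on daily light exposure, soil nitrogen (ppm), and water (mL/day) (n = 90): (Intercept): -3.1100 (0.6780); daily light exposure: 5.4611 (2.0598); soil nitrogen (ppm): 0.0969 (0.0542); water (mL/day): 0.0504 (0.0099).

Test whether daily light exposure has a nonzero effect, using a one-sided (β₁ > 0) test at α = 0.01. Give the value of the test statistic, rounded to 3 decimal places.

Read off: b = 5.4611, SE = 2.0598 for daily light exposure.
H₀: β₁ = 0 vs H₁: β₁ > 0.
t = 5.4611 / 2.0598 = 2.651.
df = n − k − 1 = 90 − 3 − 1 = 86.
One-sided p ≈ 0.0048, which is < 0.01, so reject H₀.
There is evidence that the true slope on daily light exposure is positive, holding the other predictors fixed.

t = 2.651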